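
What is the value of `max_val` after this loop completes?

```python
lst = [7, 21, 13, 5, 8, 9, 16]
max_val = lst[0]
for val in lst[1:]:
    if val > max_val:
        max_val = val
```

Maximum of [7, 21, 13, 5, 8, 9, 16]
`max_val` takes the values: 7 → 21

Answer: 21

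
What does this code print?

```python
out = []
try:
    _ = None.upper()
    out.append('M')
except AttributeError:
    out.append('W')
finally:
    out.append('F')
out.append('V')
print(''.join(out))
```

Execution trace: 'W' (except AttributeError) → 'F' (finally) → 'V' (after the try/except). Output: WFV

Answer: WFV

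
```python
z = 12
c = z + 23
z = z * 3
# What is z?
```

Trace:
`z = 12` → z = 12
`c = z + 23` → c = 35
`z = z * 3` → z = 36
So z = 36

Answer: 36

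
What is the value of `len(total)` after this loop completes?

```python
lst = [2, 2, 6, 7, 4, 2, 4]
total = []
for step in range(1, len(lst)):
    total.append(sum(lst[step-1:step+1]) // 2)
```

Number of 2-element averages
`total` takes the values: [] → [2] → [2, 4] → [2, 4, 6] → [2, 4, 6, 5] → [2, 4, 6, 5, 3] → [2, 4, 6, 5, 3, 3]
So `len(total)` = 6

Answer: 6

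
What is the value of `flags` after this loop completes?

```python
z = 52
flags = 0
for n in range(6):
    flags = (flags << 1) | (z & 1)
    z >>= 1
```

Reverse lowest 6 bits of 52
`flags` takes the values: 0 → 1 → 2 → 5 → 11

Answer: 11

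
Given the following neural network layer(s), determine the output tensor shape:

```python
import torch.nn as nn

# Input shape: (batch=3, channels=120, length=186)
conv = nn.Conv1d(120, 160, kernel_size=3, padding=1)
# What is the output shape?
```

Input: (3, 120, 186) -> Output: (3, 160, 186)

Answer: (3, 160, 186)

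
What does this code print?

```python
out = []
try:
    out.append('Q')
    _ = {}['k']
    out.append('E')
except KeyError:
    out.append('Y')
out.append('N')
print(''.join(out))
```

Execution trace: 'Q' (try body) → 'Y' (except KeyError) → 'N' (after the try/except). Output: QYN

Answer: QYN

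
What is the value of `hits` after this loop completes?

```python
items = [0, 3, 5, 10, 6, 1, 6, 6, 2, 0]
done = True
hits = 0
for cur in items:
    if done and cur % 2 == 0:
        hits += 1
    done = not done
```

Count even values at even positions
`hits` takes the values: 0 → 1 → 2 → 3 → 4

Answer: 4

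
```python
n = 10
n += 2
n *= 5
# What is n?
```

Trace:
`n = 10` → n = 10
`n += 2` → n = 12
`n *= 5` → n = 60
So n = 60

Answer: 60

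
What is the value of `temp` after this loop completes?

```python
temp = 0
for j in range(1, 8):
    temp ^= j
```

XOR of 1 to 7
`temp` takes the values: 0 → 1 → 3 → 0 → 4 → 1 → 7 → 0

Answer: 0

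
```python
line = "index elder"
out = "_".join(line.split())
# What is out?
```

Trace:
`line = "index elder"` → line = 'index elder'
`out = "_".join(line.split())` → out = 'index_elder'
So out = 'index_elder'

Answer: 'index_elder'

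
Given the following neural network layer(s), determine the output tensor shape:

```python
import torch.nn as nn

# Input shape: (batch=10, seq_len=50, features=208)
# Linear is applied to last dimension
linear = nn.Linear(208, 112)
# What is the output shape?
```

Input: (10, 50, 208) -> Output: (10, 50, 112)

Answer: (10, 50, 112)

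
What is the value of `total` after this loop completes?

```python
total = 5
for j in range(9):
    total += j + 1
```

Start at 5, add 1 to 9 = 50
`total` takes the values: 5 → 6 → 8 → 11 → 15 → 20 → 26 → 33 → 41 → 50

Answer: 50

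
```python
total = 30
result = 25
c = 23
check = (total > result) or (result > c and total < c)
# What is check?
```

Trace:
`total = 30` → total = 30
`result = 25` → result = 25
`c = 23` → c = 23
`check = (total > result) or (result > c and total < c)` → check = True
So check = True

Answer: True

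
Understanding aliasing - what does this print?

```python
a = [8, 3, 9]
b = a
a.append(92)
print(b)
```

Key concept: basic list aliasing.
Step by step:
`a = [8, 3, 9]` → a = [8, 3, 9]
`b = a` → b = [8, 3, 9] (same object as a)
`a.append(92)` → a = [8, 3, 9, 92] (same object as b); b = [8, 3, 9, 92] (same object as a)
`print(b)` → prints [8, 3, 9, 92]

Answer: [8, 3, 9, 92]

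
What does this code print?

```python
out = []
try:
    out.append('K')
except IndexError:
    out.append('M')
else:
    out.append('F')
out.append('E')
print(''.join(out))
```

Execution trace: 'K' (try body, no exception) → 'F' (else) → 'E' (after the try/except). Output: KFE

Answer: KFE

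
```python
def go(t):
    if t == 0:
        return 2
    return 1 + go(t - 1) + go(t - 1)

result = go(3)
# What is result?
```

go(t) = 1 + 2·go(t-1), go(0)=2. Closed form: (2+1)·2^3 - 1 = 23.

Answer: 23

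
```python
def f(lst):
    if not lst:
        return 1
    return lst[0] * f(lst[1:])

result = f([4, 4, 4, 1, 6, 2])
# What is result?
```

Product over [4, 4, 4, 1, 6, 2] = 4 * 4 * 4 * 1 * 6 * 2 = 768

Answer: 768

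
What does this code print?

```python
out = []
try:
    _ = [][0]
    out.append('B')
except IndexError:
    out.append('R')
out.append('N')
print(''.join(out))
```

Execution trace: 'R' (except IndexError) → 'N' (after the try/except). Output: RN

Answer: RN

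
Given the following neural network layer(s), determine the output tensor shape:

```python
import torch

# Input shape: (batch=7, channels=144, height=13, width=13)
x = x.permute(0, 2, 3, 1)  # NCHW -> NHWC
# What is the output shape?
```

Input: (7, 144, 13, 13) -> Output: (7, 13, 13, 144)

Answer: (7, 13, 13, 144)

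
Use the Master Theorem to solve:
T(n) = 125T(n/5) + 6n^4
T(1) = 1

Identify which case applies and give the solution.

a=125, b=5, f(n)=6n^4. log_5(125) = 3. Since c=4 > 3 and the regularity condition holds (125(n/5)^4 = (125/5^4)n^4 with 125/5^4 < 1), Case 3 applies: T(n) = Θ(f(n)) = O(n^4).

Answer: O(n^4) - Case 3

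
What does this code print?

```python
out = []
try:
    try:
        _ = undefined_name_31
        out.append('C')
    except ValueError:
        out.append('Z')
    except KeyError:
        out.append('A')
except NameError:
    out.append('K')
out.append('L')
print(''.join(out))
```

Execution trace: 'K' (outer except NameError) → 'L' (after the try/except). Output: KL

Answer: KL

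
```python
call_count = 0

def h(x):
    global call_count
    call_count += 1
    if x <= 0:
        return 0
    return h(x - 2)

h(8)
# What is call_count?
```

Linear recursion stepping by 2: 5 calls from x=8 down to ≤0.

Answer: 5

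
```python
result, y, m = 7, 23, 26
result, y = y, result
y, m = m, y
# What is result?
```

Trace:
`result, y, m = 7, 23, 26` → result = 7; y = 23; m = 26
`result, y = y, result` → result = 23; y = 7
`y, m = m, y` → y = 26; m = 7
So result = 23

Answer: 23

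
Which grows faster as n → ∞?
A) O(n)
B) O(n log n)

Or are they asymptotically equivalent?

O(n) vs O(n log n): Higher order terms dominate.

Answer: B) O(n log n) grows faster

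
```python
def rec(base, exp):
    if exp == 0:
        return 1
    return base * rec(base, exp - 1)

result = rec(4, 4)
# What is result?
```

rec(4, 4) = 4 * 4 * 4 * 4 = 256

Answer: 256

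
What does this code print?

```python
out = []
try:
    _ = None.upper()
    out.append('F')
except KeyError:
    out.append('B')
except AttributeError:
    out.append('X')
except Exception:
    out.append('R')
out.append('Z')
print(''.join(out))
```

Execution trace: 'X' (except AttributeError) → 'Z' (after the try/except). Output: XZ

Answer: XZ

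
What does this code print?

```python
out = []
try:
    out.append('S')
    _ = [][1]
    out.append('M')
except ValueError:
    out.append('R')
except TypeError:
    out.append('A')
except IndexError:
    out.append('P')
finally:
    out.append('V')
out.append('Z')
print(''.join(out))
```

Execution trace: 'S' (try body) → 'P' (except IndexError) → 'V' (finally) → 'Z' (after the try/except). Output: SPVZ

Answer: SPVZ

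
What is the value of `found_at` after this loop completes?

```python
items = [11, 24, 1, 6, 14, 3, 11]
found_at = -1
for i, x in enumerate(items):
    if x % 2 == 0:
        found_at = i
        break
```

First even number index in [11, 24, 1, 6, 14, 3, 11]
`found_at` takes the values: -1 → 1

Answer: 1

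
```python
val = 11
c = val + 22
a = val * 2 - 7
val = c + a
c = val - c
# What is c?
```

Trace:
`val = 11` → val = 11
`c = val + 22` → c = 33
`a = val * 2 - 7` → a = 15
`val = c + a` → val = 48
`c = val - c` → c = 15
So c = 15

Answer: 15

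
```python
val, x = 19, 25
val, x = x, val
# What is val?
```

Trace:
`val, x = 19, 25` → val = 19; x = 25
`val, x = x, val` → val = 25; x = 19
So val = 25

Answer: 25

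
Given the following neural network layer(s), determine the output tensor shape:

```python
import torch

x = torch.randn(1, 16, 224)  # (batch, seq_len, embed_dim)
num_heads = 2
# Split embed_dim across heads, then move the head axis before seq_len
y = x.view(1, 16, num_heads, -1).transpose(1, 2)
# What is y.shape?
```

Input: (1, 16, 224) -> head_dim = 224 // 2 = 112; after view: (1, 16, 2, 112) -> after transpose(1, 2): (1, 2, 16, 112) -> Output: (1, 2, 16, 112)

Answer: (1, 2, 16, 112)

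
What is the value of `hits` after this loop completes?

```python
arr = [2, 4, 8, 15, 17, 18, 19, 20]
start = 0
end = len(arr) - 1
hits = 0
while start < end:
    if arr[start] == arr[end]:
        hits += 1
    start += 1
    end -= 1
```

Count matching pairs from ends
`hits` takes the values: 0

Answer: 0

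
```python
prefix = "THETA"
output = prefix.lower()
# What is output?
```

Trace:
`prefix = "THETA"` → prefix = 'THETA'
`output = prefix.lower()` → output = 'theta'
So output = 'theta'

Answer: 'theta'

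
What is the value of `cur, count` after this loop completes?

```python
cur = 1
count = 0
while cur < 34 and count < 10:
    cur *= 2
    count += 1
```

Double until >= 34 or 10 iterations
`cur, count` takes the values: (1, 0) → (2, 0) → (2, 1) → (4, 1) → (4, 2) → (8, 2) → (8, 3) → (16, 3) → (16, 4) → (32, 4) → (32, 5) → (64, 5) → (64, 6)

Answer: 64, 6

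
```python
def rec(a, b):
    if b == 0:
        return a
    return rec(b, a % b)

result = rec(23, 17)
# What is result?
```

rec(23, 17) -> rec(17, 6) -> rec(6, 5) -> rec(5, 1) -> rec(1, 0) -> 1

Answer: 1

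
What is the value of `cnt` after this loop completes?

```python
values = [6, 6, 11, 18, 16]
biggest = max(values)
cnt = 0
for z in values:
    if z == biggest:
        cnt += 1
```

Count of max value 18 in [6, 6, 11, 18, 16]
`cnt` takes the values: 0 → 1

Answer: 1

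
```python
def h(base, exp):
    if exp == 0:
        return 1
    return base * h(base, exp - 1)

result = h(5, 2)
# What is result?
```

h(5, 2) = 5 * 5 = 25

Answer: 25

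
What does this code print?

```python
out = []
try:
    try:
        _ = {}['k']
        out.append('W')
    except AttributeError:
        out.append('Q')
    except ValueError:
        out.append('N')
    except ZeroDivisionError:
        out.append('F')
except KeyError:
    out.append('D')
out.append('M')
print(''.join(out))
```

Execution trace: 'D' (outer except KeyError) → 'M' (after the try/except). Output: DM

Answer: DM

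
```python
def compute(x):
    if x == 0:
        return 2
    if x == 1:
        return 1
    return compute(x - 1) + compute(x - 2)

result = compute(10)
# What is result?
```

Build up from base cases: compute(0)=2, compute(1)=1, compute(2)=3, compute(3)=4, compute(4)=7, compute(5)=11, compute(6)=18, ..., compute(10)=123

Answer: 123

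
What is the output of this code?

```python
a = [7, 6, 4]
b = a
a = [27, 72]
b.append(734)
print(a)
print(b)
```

Key concept: rebinding vs mutation: a is rebound to a new list, b still points at the original.
Step by step:
`a = [7, 6, 4]` → a = [7, 6, 4]
`b = a` → b = [7, 6, 4] (same object as a)
`a = [27, 72]` → a = [27, 72]
`b.append(734)` → b = [7, 6, 4, 734]
`print(a)` → prints [27, 72]
`print(b)` → prints [7, 6, 4, 734]

Answer:
[27, 72]
[7, 6, 4, 734]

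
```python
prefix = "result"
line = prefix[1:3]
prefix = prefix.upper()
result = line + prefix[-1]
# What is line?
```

Trace:
`prefix = "result"` → prefix = 'result'
`line = prefix[1:3]` → line = 'es'
`prefix = prefix.upper()` → prefix = 'RESULT'
`result = line + prefix[-1]` → result = 'esT'
So line = 'es'

Answer: 'es'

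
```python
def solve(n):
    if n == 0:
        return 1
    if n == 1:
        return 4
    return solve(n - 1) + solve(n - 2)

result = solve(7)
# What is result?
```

Build up from base cases: solve(0)=1, solve(1)=4, solve(2)=5, solve(3)=9, solve(4)=14, solve(5)=23, solve(6)=37, ..., solve(7)=60

Answer: 60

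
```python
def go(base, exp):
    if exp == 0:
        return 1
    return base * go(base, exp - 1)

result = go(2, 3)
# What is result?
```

go(2, 3) = 2 * 2 * 2 = 8

Answer: 8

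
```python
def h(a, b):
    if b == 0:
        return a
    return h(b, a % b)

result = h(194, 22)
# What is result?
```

h(194, 22) -> h(22, 18) -> h(18, 4) -> h(4, 2) -> h(2, 0) -> 2

Answer: 2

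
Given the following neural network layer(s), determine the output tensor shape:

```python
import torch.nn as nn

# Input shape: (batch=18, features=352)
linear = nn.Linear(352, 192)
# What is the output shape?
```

Input: (18, 352) -> Output: (18, 192)

Answer: (18, 192)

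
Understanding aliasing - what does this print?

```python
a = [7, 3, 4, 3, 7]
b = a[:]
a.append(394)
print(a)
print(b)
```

Key concept: slice [:] creates copy.
Step by step:
`a = [7, 3, 4, 3, 7]` → a = [7, 3, 4, 3, 7]
`b = a[:]` → b = [7, 3, 4, 3, 7]
`a.append(394)` → a = [7, 3, 4, 3, 7, 394]
`print(a)` → prints [7, 3, 4, 3, 7, 394]
`print(b)` → prints [7, 3, 4, 3, 7]

Answer:
[7, 3, 4, 3, 7, 394]
[7, 3, 4, 3, 7]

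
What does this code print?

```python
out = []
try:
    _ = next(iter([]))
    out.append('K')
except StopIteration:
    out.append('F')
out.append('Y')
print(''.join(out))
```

Execution trace: 'F' (except StopIteration) → 'Y' (after the try/except). Output: FY

Answer: FY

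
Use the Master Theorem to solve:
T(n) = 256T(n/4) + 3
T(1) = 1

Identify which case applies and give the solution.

a=256, b=4, f(n)=3. log_4(256) = 4. Since c=0 < 4, Case 1 applies: T(n) = Θ(n^log_b(a)) = O(n^4).

Answer: O(n^4) - Case 1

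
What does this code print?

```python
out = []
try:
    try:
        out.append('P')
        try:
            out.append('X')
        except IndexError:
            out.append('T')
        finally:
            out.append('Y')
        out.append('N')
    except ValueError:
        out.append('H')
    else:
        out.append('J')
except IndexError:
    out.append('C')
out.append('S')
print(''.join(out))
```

Execution trace: 'P' (try body) → 'X' (inner try body, no exception) → 'Y' (inner finally) → 'N' (try body, no exception) → 'J' (else) → 'S' (after the try/except). Output: PXYNJS

Answer: PXYNJS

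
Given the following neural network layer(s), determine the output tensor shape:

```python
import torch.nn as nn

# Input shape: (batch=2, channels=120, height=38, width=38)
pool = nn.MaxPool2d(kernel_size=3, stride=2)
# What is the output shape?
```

Input: (2, 120, 38, 38) -> Output: (2, 120, 18, 18)

Answer: (2, 120, 18, 18)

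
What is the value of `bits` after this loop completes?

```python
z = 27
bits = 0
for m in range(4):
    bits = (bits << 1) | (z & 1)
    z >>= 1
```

Reverse lowest 4 bits of 27
`bits` takes the values: 0 → 1 → 3 → 6 → 13

Answer: 13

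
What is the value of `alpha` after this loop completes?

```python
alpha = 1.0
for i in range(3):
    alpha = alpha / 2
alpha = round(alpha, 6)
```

Halving LR 3 times: 1 / 2^3
`alpha` takes the values: 1.0 → 0.5 → 0.25 → 0.125

Answer: 0.125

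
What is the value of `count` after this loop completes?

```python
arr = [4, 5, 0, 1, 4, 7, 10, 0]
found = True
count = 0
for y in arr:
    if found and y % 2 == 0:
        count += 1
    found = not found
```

Count even values at even positions
`count` takes the values: 0 → 1 → 2 → 3 → 4

Answer: 4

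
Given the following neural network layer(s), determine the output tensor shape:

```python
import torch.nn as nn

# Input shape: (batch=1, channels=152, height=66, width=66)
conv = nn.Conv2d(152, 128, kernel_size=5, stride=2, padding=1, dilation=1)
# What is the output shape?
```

Input: (1, 152, 66, 66) -> Output: (1, 128, 32, 32)

Answer: (1, 128, 32, 32)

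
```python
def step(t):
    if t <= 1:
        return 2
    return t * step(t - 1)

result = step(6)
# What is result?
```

step(6) = 6 * 5 * 4 * 3 * 2 * 2 = 1440

Answer: 1440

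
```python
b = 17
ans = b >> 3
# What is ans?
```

Trace:
`b = 17` → b = 17
`ans = b >> 3` → ans = 2
So ans = 2

Answer: 2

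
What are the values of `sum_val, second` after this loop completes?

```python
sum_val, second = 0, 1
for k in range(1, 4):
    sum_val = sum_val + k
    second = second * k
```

Sum and factorial of 1 to 3
`sum_val, second` takes the values: (0, 1) → (1, 1) → (3, 1) → (3, 2) → (6, 2) → (6, 6)

Answer: 6, 6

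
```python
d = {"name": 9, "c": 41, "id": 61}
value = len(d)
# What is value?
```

Trace:
`d = {"name": 9, "c": 41, "id": 61}` → d = {'name': 9, 'c': 41, 'id': 61}
`value = len(d)` → value = 3
So value = 3

Answer: 3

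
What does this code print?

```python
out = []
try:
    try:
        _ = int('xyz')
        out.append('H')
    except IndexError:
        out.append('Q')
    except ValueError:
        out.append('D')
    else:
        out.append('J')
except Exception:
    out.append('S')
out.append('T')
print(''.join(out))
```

Execution trace: 'D' (inner except ValueError) → 'T' (after the try/except). Output: DT

Answer: DT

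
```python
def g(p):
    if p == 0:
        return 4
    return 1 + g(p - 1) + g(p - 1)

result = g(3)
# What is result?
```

g(p) = 1 + 2·g(p-1), g(0)=4. Closed form: (4+1)·2^3 - 1 = 39.

Answer: 39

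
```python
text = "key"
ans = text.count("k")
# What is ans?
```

Trace:
`text = "key"` → text = 'key'
`ans = text.count("k")` → ans = 1
So ans = 1

Answer: 1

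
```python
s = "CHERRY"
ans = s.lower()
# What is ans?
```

Trace:
`s = "CHERRY"` → s = 'CHERRY'
`ans = s.lower()` → ans = 'cherry'
So ans = 'cherry'

Answer: 'cherry'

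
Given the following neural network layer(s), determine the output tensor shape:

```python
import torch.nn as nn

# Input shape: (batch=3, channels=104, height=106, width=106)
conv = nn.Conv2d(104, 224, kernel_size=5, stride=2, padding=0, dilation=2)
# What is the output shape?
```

Input: (3, 104, 106, 106) -> Output: (3, 224, 49, 49)

Answer: (3, 224, 49, 49)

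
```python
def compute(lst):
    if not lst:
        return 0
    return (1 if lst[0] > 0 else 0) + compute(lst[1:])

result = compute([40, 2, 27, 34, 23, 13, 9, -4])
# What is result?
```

Count of positive elements in [40, 2, 27, 34, 23, 13, 9, -4] = 7

Answer: 7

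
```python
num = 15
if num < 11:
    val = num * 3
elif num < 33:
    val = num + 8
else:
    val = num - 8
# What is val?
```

Trace:
`num = 15` → num = 15
`if num < 11: ...` → num < 11 is False, num < 33 is True → val = 23
So val = 23

Answer: 23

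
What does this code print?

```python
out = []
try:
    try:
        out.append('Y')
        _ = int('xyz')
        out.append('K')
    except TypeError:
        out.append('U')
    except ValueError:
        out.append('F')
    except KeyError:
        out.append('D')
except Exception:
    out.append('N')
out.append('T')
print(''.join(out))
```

Execution trace: 'Y' (inner try body) → 'F' (inner except ValueError) → 'T' (after the try/except). Output: YFT

Answer: YFT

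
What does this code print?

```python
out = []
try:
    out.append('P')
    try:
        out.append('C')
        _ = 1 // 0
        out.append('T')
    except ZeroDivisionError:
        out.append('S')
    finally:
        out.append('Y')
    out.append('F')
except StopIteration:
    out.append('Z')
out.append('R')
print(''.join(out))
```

Execution trace: 'P' (try body) → 'C' (inner try body) → 'S' (inner except ZeroDivisionError) → 'Y' (inner finally) → 'F' (try body, no exception) → 'R' (after the try/except). Output: PCSYFR

Answer: PCSYFR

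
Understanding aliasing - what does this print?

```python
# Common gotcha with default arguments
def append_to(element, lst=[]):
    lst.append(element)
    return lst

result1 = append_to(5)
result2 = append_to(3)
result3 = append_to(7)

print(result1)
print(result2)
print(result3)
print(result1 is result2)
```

Key concept: mutable default argument gotcha.
Step by step:
`result1 = append_to(5)` → result1 = [5]
`result2 = append_to(3)` → result1 = [5, 3] (same object as result2); result2 = [5, 3] (same object as result1)
`result3 = append_to(7)` → result1 = [5, 3, 7] (same object as result2, result3); result2 = [5, 3, 7] (same object as result1, result3); result3 = [5, 3, 7] (same object as result1, result2)
`print(result1)` → prints [5, 3, 7]
`print(result2)` → prints [5, 3, 7]
`print(result3)` → prints [5, 3, 7]
`print(result1 is result2)` → prints True

Answer:
[5, 3, 7]
[5, 3, 7]
[5, 3, 7]
True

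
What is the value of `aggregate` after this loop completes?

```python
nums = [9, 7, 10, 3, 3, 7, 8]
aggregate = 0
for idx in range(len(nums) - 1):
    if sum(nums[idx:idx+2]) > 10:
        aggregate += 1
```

Count windows with sum > 10
`aggregate` takes the values: 0 → 1 → 2 → 3 → 4

Answer: 4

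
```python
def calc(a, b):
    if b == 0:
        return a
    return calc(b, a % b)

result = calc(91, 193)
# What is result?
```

calc(91, 193) -> calc(193, 91) -> calc(91, 11) -> calc(11, 3) -> calc(3, 2) -> calc(2, 1) -> calc(1, 0) -> 1

Answer: 1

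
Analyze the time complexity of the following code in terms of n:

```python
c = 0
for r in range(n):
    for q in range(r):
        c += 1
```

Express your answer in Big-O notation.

Each loop level contributes: n × n. Multiplying the contributions gives O(n^2).

Answer: O(n^2)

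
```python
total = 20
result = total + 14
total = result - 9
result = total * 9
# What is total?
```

Trace:
`total = 20` → total = 20
`result = total + 14` → result = 34
`total = result - 9` → total = 25
`result = total * 9` → result = 225
So total = 25

Answer: 25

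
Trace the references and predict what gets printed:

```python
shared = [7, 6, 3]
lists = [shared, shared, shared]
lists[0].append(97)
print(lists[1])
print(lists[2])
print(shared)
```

Key concept: list of same reference.
Step by step:
`shared = [7, 6, 3]` → shared = [7, 6, 3]
`lists = [shared, shared, shared]` → lists = [[7, 6, 3], [7, 6, 3], [7, 6, 3]]
`lists[0].append(97)` → shared = [7, 6, 3, 97]; lists = [[7, 6, 3, 97], [7, 6, 3, 97], [7, 6, 3, 97]]
`print(lists[1])` → prints [7, 6, 3, 97]
`print(lists[2])` → prints [7, 6, 3, 97]
`print(shared)` → prints [7, 6, 3, 97]

Answer:
[7, 6, 3, 97]
[7, 6, 3, 97]
[7, 6, 3, 97]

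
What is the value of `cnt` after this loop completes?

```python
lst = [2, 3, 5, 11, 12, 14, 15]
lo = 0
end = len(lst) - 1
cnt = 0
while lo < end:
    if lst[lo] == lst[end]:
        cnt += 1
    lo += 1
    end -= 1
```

Count matching pairs from ends
`cnt` takes the values: 0

Answer: 0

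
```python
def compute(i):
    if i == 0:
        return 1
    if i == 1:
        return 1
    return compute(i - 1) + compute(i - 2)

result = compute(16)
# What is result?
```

Build up from base cases: compute(0)=1, compute(1)=1, compute(2)=2, compute(3)=3, compute(4)=5, compute(5)=8, compute(6)=13, ..., compute(16)=1597

Answer: 1597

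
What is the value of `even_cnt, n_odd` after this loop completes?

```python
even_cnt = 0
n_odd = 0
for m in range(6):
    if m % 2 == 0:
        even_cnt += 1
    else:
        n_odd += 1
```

Count evens and odds in range(6)
`even_cnt, n_odd` takes the values: (0, 0) → (1, 0) → (1, 1) → (2, 1) → (2, 2) → (3, 2) → (3, 3)

Answer: 3, 3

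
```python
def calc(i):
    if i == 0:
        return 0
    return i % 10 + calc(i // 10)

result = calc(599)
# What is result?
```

Sum of digits of 599: 9 + 9 + 5 = 23

Answer: 23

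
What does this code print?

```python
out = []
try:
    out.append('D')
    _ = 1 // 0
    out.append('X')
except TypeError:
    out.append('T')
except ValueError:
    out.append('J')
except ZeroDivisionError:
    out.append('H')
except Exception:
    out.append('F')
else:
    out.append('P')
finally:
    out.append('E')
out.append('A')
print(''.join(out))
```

Execution trace: 'D' (try body) → 'H' (except ZeroDivisionError) → 'E' (finally) → 'A' (after the try/except). Output: DHEA

Answer: DHEA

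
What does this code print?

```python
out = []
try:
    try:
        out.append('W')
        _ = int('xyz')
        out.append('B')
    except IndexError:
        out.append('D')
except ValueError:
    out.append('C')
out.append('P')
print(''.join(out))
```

Execution trace: 'W' (try body) → 'C' (outer except ValueError) → 'P' (after the try/except). Output: WCP

Answer: WCP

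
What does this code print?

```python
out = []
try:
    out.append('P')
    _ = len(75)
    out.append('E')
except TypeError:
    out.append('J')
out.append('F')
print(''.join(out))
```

Execution trace: 'P' (try body) → 'J' (except TypeError) → 'F' (after the try/except). Output: PJF

Answer: PJF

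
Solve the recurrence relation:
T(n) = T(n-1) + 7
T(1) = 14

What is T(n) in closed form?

Unrolling: T(n) = T(1) + 7·(n-1) = 14 + 7(n-1) = 7n + 7.

Answer: T(n) = 7n + 7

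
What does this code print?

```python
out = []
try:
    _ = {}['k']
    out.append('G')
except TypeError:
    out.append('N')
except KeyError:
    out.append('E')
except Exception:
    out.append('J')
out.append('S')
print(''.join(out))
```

Execution trace: 'E' (except KeyError) → 'S' (after the try/except). Output: ES

Answer: ES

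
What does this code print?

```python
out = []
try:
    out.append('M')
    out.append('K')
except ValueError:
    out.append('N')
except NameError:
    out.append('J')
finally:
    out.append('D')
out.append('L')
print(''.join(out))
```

Execution trace: 'M' (try body) → 'K' (try body, no exception) → 'D' (finally) → 'L' (after the try/except). Output: MKDL

Answer: MKDL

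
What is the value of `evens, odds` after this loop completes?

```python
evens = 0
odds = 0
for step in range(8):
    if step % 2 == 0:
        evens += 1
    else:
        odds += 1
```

Count evens and odds in range(8)
`evens, odds` takes the values: (0, 0) → (1, 0) → (1, 1) → (2, 1) → (2, 2) → (3, 2) → (3, 3) → (4, 3) → (4, 4)

Answer: 4, 4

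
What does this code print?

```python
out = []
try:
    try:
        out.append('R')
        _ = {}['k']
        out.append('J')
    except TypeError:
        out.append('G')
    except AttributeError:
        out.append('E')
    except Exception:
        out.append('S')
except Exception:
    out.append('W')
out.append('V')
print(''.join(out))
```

Execution trace: 'R' (inner try body) → 'S' (inner except Exception) → 'V' (after the try/except). Output: RSV

Answer: RSV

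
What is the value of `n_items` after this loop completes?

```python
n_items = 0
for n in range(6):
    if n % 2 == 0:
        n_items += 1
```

Count numbers divisible by 2 in range(6)
`n_items` takes the values: 0 → 1 → 2 → 3

Answer: 3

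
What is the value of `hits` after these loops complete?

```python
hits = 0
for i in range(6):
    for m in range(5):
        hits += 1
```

6 * 5 = 30
`hits` takes the values: 0 → 1 → 2 → 3 → 4 → 5 → 6 → 7 → 8 → 9 → 10 → 11 → 12 → 13 → 14 → 15 → 16 → 17 → 18 → 19 → 20 → 21 → 22 → 23 → 24 → 25 → 26 → 27 → 28 → 29 → 30

Answer: 30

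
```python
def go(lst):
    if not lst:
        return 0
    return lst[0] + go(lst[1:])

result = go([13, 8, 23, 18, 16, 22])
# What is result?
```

13 + 8 + 23 + 18 + 16 + 22 + 0 = 100

Answer: 100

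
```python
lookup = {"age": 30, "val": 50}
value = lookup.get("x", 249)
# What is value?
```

Trace:
`lookup = {"age": 30, "val": 50}` → lookup = {'age': 30, 'val': 50}
`value = lookup.get("x", 249)` → value = 249
So value = 249

Answer: 249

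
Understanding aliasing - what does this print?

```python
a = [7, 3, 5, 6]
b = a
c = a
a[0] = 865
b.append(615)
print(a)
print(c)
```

Key concept: multiple aliases.
Step by step:
`a = [7, 3, 5, 6]` → a = [7, 3, 5, 6]
`b = a` → b = [7, 3, 5, 6] (same object as a)
`c = a` → c = [7, 3, 5, 6] (same object as a, b)
`a[0] = 865` → a = [865, 3, 5, 6] (same object as b, c); b = [865, 3, 5, 6] (same object as a, c); c = [865, 3, 5, 6] (same object as a, b)
`b.append(615)` → a = [865, 3, 5, 6, 615] (same object as b, c); b = [865, 3, 5, 6, 615] (same object as a, c); c = [865, 3, 5, 6, 615] (same object as a, b)
`print(a)` → prints [865, 3, 5, 6, 615]
`print(c)` → prints [865, 3, 5, 6, 615]

Answer:
[865, 3, 5, 6, 615]
[865, 3, 5, 6, 615]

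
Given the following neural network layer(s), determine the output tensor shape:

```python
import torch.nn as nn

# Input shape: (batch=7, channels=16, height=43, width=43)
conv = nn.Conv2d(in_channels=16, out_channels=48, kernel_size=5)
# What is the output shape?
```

Input: (7, 16, 43, 43) -> Output: (7, 48, 39, 39)

Answer: (7, 48, 39, 39)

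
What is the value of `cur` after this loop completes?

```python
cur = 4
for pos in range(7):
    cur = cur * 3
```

Multiply by 3, 7 times: 4 * 3^7 = 8748
`cur` takes the values: 4 → 12 → 36 → 108 → 324 → 972 → 2916 → 8748

Answer: 8748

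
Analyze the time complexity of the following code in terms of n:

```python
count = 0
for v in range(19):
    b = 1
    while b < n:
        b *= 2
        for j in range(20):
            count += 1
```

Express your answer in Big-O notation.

Each loop level contributes: 1 × log n × 1. Multiplying the contributions gives O(log n).

Answer: O(log n)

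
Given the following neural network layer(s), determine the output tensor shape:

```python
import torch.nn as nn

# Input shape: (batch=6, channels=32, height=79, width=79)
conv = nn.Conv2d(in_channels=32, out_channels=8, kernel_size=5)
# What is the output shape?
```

Input: (6, 32, 79, 79) -> Output: (6, 8, 75, 75)

Answer: (6, 8, 75, 75)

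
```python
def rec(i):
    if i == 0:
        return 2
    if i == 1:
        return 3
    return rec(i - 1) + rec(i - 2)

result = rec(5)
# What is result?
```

Build up from base cases: rec(0)=2, rec(1)=3, rec(2)=5, rec(3)=8, rec(4)=13, rec(5)=21

Answer: 21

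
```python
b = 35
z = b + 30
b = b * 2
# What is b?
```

Trace:
`b = 35` → b = 35
`z = b + 30` → z = 65
`b = b * 2` → b = 70
So b = 70

Answer: 70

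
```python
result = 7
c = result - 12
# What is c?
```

Trace:
`result = 7` → result = 7
`c = result - 12` → c = -5
So c = -5

Answer: -5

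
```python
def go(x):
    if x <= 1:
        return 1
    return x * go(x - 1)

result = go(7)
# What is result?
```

go(7) = 7 * 6 * 5 * 4 * 3 * 2 * 1 = 5040

Answer: 5040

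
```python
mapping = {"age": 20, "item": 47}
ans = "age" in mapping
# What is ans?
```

Trace:
`mapping = {"age": 20, "item": 47}` → mapping = {'age': 20, 'item': 47}
`ans = "age" in mapping` → ans = True
So ans = True

Answer: True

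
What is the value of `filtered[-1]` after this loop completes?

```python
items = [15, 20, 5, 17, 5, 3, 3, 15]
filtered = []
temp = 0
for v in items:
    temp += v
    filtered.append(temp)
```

Cumulative sum ends at 83
`filtered` takes the values: [] → [15] → [15, 35] → [15, 35, 40] → [15, 35, 40, 57] → [15, 35, 40, 57, 62] → [15, 35, 40, 57, 62, 65] → [15, 35, 40, 57, 62, 65, 68] → [15, 35, 40, 57, 62, 65, 68, 83]
So `filtered[-1]` = 83

Answer: 83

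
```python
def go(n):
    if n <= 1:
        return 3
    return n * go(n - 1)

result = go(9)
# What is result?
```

go(9) = 9 * 8 * 7 * 6 * 5 * 4 * 3 * 2 * 3 = 1088640

Answer: 1088640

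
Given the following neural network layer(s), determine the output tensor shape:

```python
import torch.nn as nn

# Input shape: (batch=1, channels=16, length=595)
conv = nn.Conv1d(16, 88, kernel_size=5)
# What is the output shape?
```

Input: (1, 16, 595) -> Output: (1, 88, 591)

Answer: (1, 88, 591)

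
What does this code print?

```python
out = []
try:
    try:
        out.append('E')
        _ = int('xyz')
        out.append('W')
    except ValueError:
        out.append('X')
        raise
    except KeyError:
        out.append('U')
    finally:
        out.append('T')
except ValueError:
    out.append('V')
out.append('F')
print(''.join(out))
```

Execution trace: 'E' (inner try body) → 'X' (inner except ValueError) → 'T' (inner finally) → 'V' (outer except ValueError) → 'F' (after the try/except). Output: EXTVF

Answer: EXTVF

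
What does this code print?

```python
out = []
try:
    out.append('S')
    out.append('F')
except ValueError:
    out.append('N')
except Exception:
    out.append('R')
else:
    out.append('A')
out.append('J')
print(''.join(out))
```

Execution trace: 'S' (try body) → 'F' (try body, no exception) → 'A' (else) → 'J' (after the try/except). Output: SFAJ

Answer: SFAJ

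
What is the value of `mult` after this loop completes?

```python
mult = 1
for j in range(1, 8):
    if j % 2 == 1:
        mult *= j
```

Product of odd numbers 1 to 7
`mult` takes the values: 1 → 3 → 15 → 105

Answer: 105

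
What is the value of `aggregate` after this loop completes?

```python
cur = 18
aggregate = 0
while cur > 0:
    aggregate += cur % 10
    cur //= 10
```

Sum digits of 18
`aggregate` takes the values: 0 → 8 → 9

Answer: 9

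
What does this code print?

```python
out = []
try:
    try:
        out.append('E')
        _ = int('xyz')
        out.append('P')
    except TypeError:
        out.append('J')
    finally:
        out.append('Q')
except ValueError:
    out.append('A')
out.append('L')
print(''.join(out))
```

Execution trace: 'E' (try body) → 'Q' (finally) → 'A' (outer except ValueError) → 'L' (after the try/except). Output: EQAL

Answer: EQAL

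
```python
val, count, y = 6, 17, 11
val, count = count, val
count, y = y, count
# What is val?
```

Trace:
`val, count, y = 6, 17, 11` → val = 6; count = 17; y = 11
`val, count = count, val` → val = 17; count = 6
`count, y = y, count` → count = 11; y = 6
So val = 17

Answer: 17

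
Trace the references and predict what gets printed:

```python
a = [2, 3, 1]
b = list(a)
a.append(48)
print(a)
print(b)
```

Key concept: list() constructor creates copy.
Step by step:
`a = [2, 3, 1]` → a = [2, 3, 1]
`b = list(a)` → b = [2, 3, 1]
`a.append(48)` → a = [2, 3, 1, 48]
`print(a)` → prints [2, 3, 1, 48]
`print(b)` → prints [2, 3, 1]

Answer:
[2, 3, 1, 48]
[2, 3, 1]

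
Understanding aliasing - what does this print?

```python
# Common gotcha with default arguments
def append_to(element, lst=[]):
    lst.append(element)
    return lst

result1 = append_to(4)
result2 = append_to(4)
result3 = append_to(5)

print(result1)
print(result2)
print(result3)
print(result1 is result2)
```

Key concept: mutable default argument gotcha.
Step by step:
`result1 = append_to(4)` → result1 = [4]
`result2 = append_to(4)` → result1 = [4, 4] (same object as result2); result2 = [4, 4] (same object as result1)
`result3 = append_to(5)` → result1 = [4, 4, 5] (same object as result2, result3); result2 = [4, 4, 5] (same object as result1, result3); result3 = [4, 4, 5] (same object as result1, result2)
`print(result1)` → prints [4, 4, 5]
`print(result2)` → prints [4, 4, 5]
`print(result3)` → prints [4, 4, 5]
`print(result1 is result2)` → prints True

Answer:
[4, 4, 5]
[4, 4, 5]
[4, 4, 5]
True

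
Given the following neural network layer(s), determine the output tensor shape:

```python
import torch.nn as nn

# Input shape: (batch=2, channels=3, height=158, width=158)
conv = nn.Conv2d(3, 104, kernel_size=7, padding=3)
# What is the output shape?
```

Input: (2, 3, 158, 158) -> Output: (2, 104, 158, 158)

Answer: (2, 104, 158, 158)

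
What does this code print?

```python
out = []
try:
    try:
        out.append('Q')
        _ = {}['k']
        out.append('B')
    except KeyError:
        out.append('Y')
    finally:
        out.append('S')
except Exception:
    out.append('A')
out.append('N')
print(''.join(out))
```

Execution trace: 'Q' (inner try body) → 'Y' (inner except KeyError) → 'S' (inner finally) → 'N' (after the try/except). Output: QYSN

Answer: QYSN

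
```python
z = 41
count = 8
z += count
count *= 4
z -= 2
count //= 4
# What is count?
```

Trace:
`z = 41` → z = 41
`count = 8` → count = 8
`z += count` → z = 49
`count *= 4` → count = 32
`z -= 2` → z = 47
`count //= 4` → count = 8
So count = 8

Answer: 8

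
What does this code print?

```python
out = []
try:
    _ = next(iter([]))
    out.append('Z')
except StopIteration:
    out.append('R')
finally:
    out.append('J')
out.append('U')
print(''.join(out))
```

Execution trace: 'R' (except StopIteration) → 'J' (finally) → 'U' (after the try/except). Output: RJU

Answer: RJU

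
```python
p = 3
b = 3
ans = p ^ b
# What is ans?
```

Trace:
`p = 3` → p = 3
`b = 3` → b = 3
`ans = p ^ b` → ans = 0
So ans = 0

Answer: 0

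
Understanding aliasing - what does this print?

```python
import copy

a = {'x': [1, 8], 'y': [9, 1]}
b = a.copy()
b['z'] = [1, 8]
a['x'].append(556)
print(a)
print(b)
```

Key concept: shallow copy of dict with mutable values.
Step by step:
`a = {'x': [1, 8], 'y': [9, 1]}` → a = {'x': [1, 8], 'y': [9, 1]}
`b = a.copy()` → b = {'x': [1, 8], 'y': [9, 1]}
`b['z'] = [1, 8]` → b = {'x': [1, 8], 'y': [9, 1], 'z': [1, 8]}
`a['x'].append(556)` → a = {'x': [1, 8, 556], 'y': [9, 1]}; b = {'x': [1, 8, 556], 'y': [9, 1], 'z': [1, 8]}
`print(a)` → prints {'x': [1, 8, 556], 'y': [9, 1]}
`print(b)` → prints {'x': [1, 8, 556], 'y': [9, 1], 'z': [1, 8]}

Answer:
{'x': [1, 8, 556], 'y': [9, 1]}
{'x': [1, 8, 556], 'y': [9, 1], 'z': [1, 8]}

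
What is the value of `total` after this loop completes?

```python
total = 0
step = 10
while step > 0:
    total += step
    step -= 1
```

Sum 10 down to 1
`total` takes the values: 0 → 10 → 19 → 27 → 34 → 40 → 45 → 49 → 52 → 54 → 55

Answer: 55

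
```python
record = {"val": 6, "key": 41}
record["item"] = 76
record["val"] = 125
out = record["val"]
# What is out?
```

Trace:
`record = {"val": 6, "key": 41}` → record = {'val': 6, 'key': 41}
`record["item"] = 76` → record = {'val': 6, 'key': 41, 'item': 76}
`record["val"] = 125` → record = {'val': 125, 'key': 41, 'item': 76}
`out = record["val"]` → out = 125
So out = 125

Answer: 125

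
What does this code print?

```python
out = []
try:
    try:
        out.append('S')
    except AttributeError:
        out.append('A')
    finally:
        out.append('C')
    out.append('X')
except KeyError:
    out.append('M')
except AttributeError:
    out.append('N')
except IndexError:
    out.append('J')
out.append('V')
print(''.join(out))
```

Execution trace: 'S' (inner try body, no exception) → 'C' (inner finally) → 'X' (try body, no exception) → 'V' (after the try/except). Output: SCXV

Answer: SCXV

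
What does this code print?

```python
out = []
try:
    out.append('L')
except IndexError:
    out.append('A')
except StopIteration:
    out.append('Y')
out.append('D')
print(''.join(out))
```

Execution trace: 'L' (try body, no exception) → 'D' (after the try/except). Output: LD

Answer: LD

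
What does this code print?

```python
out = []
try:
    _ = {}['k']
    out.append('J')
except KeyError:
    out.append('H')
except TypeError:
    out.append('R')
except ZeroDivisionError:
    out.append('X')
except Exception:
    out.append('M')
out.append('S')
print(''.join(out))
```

Execution trace: 'H' (except KeyError) → 'S' (after the try/except). Output: HS

Answer: HS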